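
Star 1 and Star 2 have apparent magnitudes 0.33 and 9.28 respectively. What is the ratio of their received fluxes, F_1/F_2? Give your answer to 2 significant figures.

F_1/F_2 ≈ 3800

Magnitude difference = -8.95
Flux ratio = 10^(−0.4 Δm) = 10^(−0.4 × -8.95) = 10^3.580 = 3802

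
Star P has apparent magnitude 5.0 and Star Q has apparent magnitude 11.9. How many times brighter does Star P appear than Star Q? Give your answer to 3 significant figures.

575

Δm = 5.0 − (11.9) = -6.9
Flux ratio = 10^(−0.4 Δm) = 10^(−0.4 × -6.9) = 10^2.760 = 575.4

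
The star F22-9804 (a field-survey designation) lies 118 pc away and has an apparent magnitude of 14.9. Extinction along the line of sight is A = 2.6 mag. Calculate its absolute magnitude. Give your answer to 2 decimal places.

5 log₁₀(d/10 pc) = 5 log₁₀(118.0) − 5 = 5.359
M = m − 5 log₁₀(d/10) − A = 14.9 − 5.359 − 2.6 = 6.941

M ≈ 6.94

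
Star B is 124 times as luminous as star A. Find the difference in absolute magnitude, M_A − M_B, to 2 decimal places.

M_A − M_B ≈ 5.23

Pogson: ΔM = −2.5 log₁₀(ratio) = −2.5 log₁₀(124) = −2.5 × 2.0934 = -5.234
Star B is brighter so has the smaller magnitude: M_A − M_B is positive.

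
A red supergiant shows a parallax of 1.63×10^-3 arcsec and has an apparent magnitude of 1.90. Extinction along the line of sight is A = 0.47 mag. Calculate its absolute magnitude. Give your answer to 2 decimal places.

d = 1/p = 1/1.63×10^-3″ = 613.5 pc
5 log₁₀(d/10 pc) = 5 log₁₀(613.5) − 5 = 8.939
M = m − 5 log₁₀(d/10) − A = 1.90 − 8.939 − 0.47 = -7.509

M ≈ -7.51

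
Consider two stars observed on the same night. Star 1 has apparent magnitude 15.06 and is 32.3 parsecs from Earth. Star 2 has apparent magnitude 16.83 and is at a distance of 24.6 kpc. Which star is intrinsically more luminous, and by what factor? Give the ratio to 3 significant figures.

Star 2 is more luminous, by a factor of 114000.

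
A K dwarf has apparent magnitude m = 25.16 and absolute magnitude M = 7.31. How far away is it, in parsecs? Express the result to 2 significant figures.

Distance modulus: m − M = 25.16 − (7.31) = 17.850
m − M = 5 log₁₀ d − 5
log₁₀ d = (m − M)/5 + 1 = 4.5700
d = 10^4.5700 = 37150 pc

d ≈ 37000 pc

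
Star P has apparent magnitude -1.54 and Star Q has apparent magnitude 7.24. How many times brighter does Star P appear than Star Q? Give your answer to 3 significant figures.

Δm = -1.54 − (7.24) = -8.78
Flux ratio = 10^(−0.4 Δm) = 10^(−0.4 × -8.78) = 10^3.512 = 3251

3250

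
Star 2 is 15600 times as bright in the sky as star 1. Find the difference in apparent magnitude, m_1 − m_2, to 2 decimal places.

Pogson: Δm = −2.5 log₁₀(ratio) = −2.5 log₁₀(15600) = −2.5 × 4.1931 = -10.483
Star 2 is brighter so has the smaller magnitude: m_1 − m_2 is positive.

m_1 − m_2 ≈ 10.48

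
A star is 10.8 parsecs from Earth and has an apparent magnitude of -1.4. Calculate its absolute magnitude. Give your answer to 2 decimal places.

M ≈ -1.57

5 log₁₀(d/10 pc) = 5 log₁₀(10.80) − 5 = 0.167
M = m − 5 log₁₀(d/10) = -1.4 − 0.167 = -1.567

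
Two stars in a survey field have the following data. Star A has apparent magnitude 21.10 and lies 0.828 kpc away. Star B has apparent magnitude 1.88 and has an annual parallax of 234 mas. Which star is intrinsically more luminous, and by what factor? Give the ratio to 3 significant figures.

Star A: d = 0.828 kpc = 828.0 pc
Star A: M = m − 5 log₁₀ d + 5 = 21.10 − 5·2.9180 + 5 = 11.510
Star B: p = 234 mas = 0.234″ → d = 1/p = 4.274 pc
Star B: M = m − 5 log₁₀ d + 5 = 1.88 − 5·0.6308 + 5 = 3.726
ΔM = M_A − M_B = 11.510 − (3.726) = 7.784; smaller M is more luminous → Star B.
L ratio = 10^(0.4 |ΔM|) = 10^3.114 = 1299

Star B is more luminous, by a factor of 1300.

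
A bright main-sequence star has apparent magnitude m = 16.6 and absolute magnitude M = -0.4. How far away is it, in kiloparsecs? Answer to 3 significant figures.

d ≈ 25.1 kpc

μ = m − M = 17.000
m − M = 5 log₁₀ d − 5
log₁₀ d = (m − M)/5 + 1 = 4.4000
d = 10^4.4000 = 25120 pc
= 25.12 kpc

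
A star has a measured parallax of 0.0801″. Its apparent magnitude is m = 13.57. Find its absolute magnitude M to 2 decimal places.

d = 1/p = 1/0.0801″ = 12.48 pc
5 log₁₀(d/10 pc) = 5 log₁₀(12.48) − 5 = 0.482
M = m − 5 log₁₀(d/10) = 13.57 − 0.482 = 13.088

M ≈ 13.09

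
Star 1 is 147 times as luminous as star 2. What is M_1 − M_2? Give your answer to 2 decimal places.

Pogson: ΔM = −2.5 log₁₀(ratio) = −2.5 log₁₀(147) = −2.5 × 2.1673 = -5.418
Star 1 is brighter, so it has the smaller magnitude: the difference is negative.

M_1 − M_2 ≈ -5.42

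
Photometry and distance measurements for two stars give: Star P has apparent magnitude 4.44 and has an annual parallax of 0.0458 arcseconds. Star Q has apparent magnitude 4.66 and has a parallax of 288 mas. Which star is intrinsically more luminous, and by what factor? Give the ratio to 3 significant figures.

Star P: d = 1/p = 1/0.0458″ = 21.83 pc
Star P: M = m − 5 log₁₀ d + 5 = 4.44 − 5·1.3391 + 5 = 2.744
Star Q: p = 288 mas = 0.288″ → d = 1/p = 3.472 pc
Star Q: M = m − 5 log₁₀ d + 5 = 4.66 − 5·0.5406 + 5 = 6.957
ΔM = M_P − M_Q = 2.744 − (6.957) = -4.213; smaller M is more luminous → Star P.
L ratio = 10^(0.4 |ΔM|) = 10^1.685 = 48.42

Star P is more luminous, by a factor of 48.4.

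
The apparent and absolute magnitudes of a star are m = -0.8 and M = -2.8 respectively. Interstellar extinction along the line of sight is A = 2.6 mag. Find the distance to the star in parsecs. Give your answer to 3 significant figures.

m − M = 5 log₁₀(d/10 pc) + A  ⇒  -0.8 − (-2.8) − 2.6 = 5 log₁₀(d/10)
-0.600 = 5 log₁₀(d/10)
log₁₀ d = (m − M − A)/5 + 1 = 0.8800
d = 10^0.8800 = 7.586 pc

d ≈ 7.59 pc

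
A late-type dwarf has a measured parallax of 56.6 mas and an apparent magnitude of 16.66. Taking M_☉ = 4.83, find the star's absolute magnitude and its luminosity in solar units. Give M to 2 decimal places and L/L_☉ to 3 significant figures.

d = 1/p = 1000/56.6 mas = 17.67 pc
M = m − 5 log₁₀ d + 5 = 16.66 − 5·1.2472 + 5 = 15.424
M − M_☉ = 15.424 − 4.83 = 10.594
L/L_☉ = 10^(−0.4 × 10.594) = 5.786×10^-5

M ≈ 15.42; L/L_☉ ≈ 5.79×10^-5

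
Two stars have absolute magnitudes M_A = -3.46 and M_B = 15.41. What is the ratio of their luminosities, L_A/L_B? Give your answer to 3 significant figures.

ΔM = M_A − M_B = -18.87
L_A/L_B = 10^(−0.4 ΔM) = 10^7.548 = 3.532×10^7

L_A/L_B ≈ 3.53×10^7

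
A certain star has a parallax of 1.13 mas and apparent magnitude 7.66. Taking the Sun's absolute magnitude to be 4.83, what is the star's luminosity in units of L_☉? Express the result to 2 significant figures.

d = 1/p = 1000/1.13 mas = 885.0 pc
M = m − 5 log₁₀ d + 5 = 7.66 − 5·2.9469 + 5 = -2.075
M − M_☉ = -2.075 − 4.83 = -6.905
L/L_☉ = 10^(−0.4 × -6.905) = 577.9

L/L_☉ ≈ 580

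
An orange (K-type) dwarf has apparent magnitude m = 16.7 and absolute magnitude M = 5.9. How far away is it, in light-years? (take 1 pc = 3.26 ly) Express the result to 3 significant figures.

μ = m − M = 10.800
m − M = 5 log₁₀ d − 5
log₁₀ d = (m − M)/5 + 1 = 3.1600
d = 10^3.1600 = 1445 pc
= 4712 ly

d ≈ 4710 ly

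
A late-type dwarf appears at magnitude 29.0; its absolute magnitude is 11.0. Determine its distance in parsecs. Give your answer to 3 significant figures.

d ≈ 39800 pc

μ = m − M = 18.000
m − M = 5 log₁₀ d − 5
log₁₀ d = (m − M)/5 + 1 = 4.6000
d = 10^4.6000 = 39810 pc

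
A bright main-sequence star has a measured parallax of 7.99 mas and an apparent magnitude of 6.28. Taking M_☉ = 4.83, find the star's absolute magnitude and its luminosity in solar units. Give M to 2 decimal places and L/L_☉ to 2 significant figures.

d = 1/p = 1000/7.99 mas = 125.2 pc
M = m − 5 log₁₀ d + 5 = 6.28 − 5·2.0975 + 5 = 0.793
M − M_☉ = 0.793 − 4.83 = -4.037
L/L_☉ = 10^(−0.4 × -4.037) = 41.20

M ≈ 0.79; L/L_☉ ≈ 41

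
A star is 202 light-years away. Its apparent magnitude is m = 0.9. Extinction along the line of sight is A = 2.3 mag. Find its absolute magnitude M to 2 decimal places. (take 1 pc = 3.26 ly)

d = 202 ly / 3.26 = 61.96 pc
5 log₁₀(d/10 pc) = 5 log₁₀(61.96) − 5 = 3.961
M = m − 5 log₁₀(d/10) − A = 0.9 − 3.961 − 2.3 = -5.361

M ≈ -5.36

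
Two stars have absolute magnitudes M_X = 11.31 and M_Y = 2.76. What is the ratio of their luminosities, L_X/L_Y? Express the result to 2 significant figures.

L_X/L_Y ≈ 3.8×10^-4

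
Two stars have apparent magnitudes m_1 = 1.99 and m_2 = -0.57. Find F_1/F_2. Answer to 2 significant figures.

F_1/F_2 ≈ 0.095

Magnitude difference = 2.56
Flux ratio = 10^(−0.4 Δm) = 10^(−0.4 × 2.56) = 10^-1.024 = 0.09462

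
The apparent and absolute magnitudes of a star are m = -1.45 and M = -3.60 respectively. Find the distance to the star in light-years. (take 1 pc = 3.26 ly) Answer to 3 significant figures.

Distance modulus: m − M = -1.45 − (-3.60) = 2.150
m − M = 5 log₁₀ d − 5
log₁₀ d = (m − M)/5 + 1 = 1.4300
d = 10^1.4300 = 26.92 pc
= 87.74 ly

d ≈ 87.7 ly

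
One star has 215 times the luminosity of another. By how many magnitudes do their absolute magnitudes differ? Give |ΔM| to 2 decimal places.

|ΔM| ≈ 5.83

Pogson: ΔM = −2.5 log₁₀(ratio) = −2.5 log₁₀(215) = −2.5 × 2.3324 = -5.831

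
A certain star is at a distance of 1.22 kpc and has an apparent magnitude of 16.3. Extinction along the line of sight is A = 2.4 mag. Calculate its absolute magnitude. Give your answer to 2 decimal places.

M ≈ 3.47

d = 1.22 kpc = 1220 pc
5 log₁₀(d/10 pc) = 5 log₁₀(1220) − 5 = 10.432
M = m − 5 log₁₀(d/10) − A = 16.3 − 10.432 − 2.4 = 3.468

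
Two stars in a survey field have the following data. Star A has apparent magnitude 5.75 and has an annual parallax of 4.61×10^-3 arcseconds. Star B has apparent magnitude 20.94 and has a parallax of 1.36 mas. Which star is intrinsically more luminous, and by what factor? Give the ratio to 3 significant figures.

Star A is more luminous, by a factor of 104000.

Star A: d = 1/p = 1/4.61×10^-3″ = 216.9 pc
Star A: M = m − 5 log₁₀ d + 5 = 5.75 − 5·2.3363 + 5 = -0.931
Star B: p = 1.36 mas = 1.36×10^-3″ → d = 1/p = 735.3 pc
Star B: M = m − 5 log₁₀ d + 5 = 20.94 − 5·2.8665 + 5 = 11.608
ΔM = M_A − M_B = -0.931 − (11.608) = -12.539; smaller M is more luminous → Star A.
L ratio = 10^(0.4 |ΔM|) = 10^5.016 = 103700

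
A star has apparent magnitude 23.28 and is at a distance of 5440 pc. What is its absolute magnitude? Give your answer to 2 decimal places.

M ≈ 9.60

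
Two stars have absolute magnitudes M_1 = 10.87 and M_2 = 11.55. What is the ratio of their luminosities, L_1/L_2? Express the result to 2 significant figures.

L_1/L_2 ≈ 1.9

ΔM = M_1 − M_2 = -0.68
L_1/L_2 = 10^(−0.4 ΔM) = 10^0.272 = 1.871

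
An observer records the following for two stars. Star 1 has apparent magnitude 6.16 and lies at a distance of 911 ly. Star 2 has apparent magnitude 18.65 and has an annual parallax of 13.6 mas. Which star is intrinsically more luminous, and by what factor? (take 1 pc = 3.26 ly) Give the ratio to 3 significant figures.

Star 1 is more luminous, by a factor of 1.43×10^6.

Star 1: d = 911 ly / 3.26 = 279.4 pc
Star 1: M = m − 5 log₁₀ d + 5 = 6.16 − 5·2.4463 + 5 = -1.072
Star 2: p = 13.6 mas = 0.0136″ → d = 1/p = 73.53 pc
Star 2: M = m − 5 log₁₀ d + 5 = 18.65 − 5·1.8665 + 5 = 14.318
ΔM = M_1 − M_2 = -1.072 − (14.318) = -15.389; smaller M is more luminous → Star 1.
L ratio = 10^(0.4 |ΔM|) = 10^6.156 = 1.431×10^6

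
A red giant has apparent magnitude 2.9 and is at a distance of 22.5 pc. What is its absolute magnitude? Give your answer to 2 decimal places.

5 log₁₀(d/10 pc) = 5 log₁₀(22.50) − 5 = 1.761
M = m − 5 log₁₀(d/10) = 2.9 − 1.761 = 1.139

M ≈ 1.14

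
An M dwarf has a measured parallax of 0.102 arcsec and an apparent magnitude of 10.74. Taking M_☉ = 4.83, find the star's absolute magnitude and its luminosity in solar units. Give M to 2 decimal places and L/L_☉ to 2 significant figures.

M ≈ 10.78; L/L_☉ ≈ 4.2×10^-3

d = 1/p = 1/0.102″ = 9.804 pc
M = m − 5 log₁₀ d + 5 = 10.74 − 5·0.9914 + 5 = 10.783
M − M_☉ = 10.783 − 4.83 = 5.953
L/L_☉ = 10^(−0.4 × 5.953) = 4.157×10^-3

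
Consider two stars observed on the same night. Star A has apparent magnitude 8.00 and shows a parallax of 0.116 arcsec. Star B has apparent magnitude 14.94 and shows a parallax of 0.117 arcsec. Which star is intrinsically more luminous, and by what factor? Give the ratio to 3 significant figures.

Star A: d = 1/p = 1/0.116″ = 8.621 pc
Star A: M = m − 5 log₁₀ d + 5 = 8.00 − 5·0.9355 + 5 = 8.322
Star B: d = 1/p = 1/0.117″ = 8.547 pc
Star B: M = m − 5 log₁₀ d + 5 = 14.94 − 5·0.9318 + 5 = 15.281
ΔM = M_A − M_B = 8.322 − (15.281) = -6.959; smaller M is more luminous → Star A.
L ratio = 10^(0.4 |ΔM|) = 10^2.783 = 607.4

Star A is more luminous, by a factor of 607.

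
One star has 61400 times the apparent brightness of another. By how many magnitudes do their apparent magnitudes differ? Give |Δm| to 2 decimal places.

|Δm| ≈ 11.97

Pogson: Δm = −2.5 log₁₀(ratio) = −2.5 log₁₀(61400) = −2.5 × 4.7882 = -11.970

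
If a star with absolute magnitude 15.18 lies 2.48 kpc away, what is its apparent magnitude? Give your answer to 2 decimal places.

m ≈ 27.15

d = 2.48 kpc = 2480 pc
m = M + 5 log₁₀ d − 5 = 15.18 + 5·3.3945 − 5 = 27.152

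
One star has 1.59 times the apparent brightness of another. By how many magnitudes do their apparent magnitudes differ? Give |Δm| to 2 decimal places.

Pogson: Δm = −2.5 log₁₀(ratio) = −2.5 log₁₀(1.59) = −2.5 × 0.2014 = -0.503

|Δm| ≈ 0.50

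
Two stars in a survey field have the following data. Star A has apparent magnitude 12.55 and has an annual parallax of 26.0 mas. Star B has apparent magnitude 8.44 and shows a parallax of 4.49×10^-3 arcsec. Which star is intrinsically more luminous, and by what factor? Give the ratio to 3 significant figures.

Star A: p = 26.0 mas = 0.0260″ → d = 1/p = 38.46 pc
Star A: M = m − 5 log₁₀ d + 5 = 12.55 − 5·1.5850 + 5 = 9.625
Star B: d = 1/p = 1/4.49×10^-3″ = 222.7 pc
Star B: M = m − 5 log₁₀ d + 5 = 8.44 − 5·2.3478 + 5 = 1.701
ΔM = M_A − M_B = 9.625 − (1.701) = 7.924; smaller M is more luminous → Star B.
L ratio = 10^(0.4 |ΔM|) = 10^3.169 = 1477

Star B is more luminous, by a factor of 1480.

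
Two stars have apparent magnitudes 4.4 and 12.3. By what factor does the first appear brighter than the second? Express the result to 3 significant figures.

1450

Magnitude difference = -7.9
Flux ratio = 10^(−0.4 Δm) = 10^(−0.4 × -7.9) = 10^3.160 = 1445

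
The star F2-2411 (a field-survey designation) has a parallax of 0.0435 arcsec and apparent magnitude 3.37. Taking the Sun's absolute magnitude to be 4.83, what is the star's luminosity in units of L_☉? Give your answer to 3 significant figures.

d = 1/p = 1/0.0435″ = 22.99 pc
M = m − 5 log₁₀ d + 5 = 3.37 − 5·1.3615 + 5 = 1.562
M − M_☉ = 1.562 − 4.83 = -3.268
L/L_☉ = 10^(−0.4 × -3.268) = 20.28

L/L_☉ ≈ 20.3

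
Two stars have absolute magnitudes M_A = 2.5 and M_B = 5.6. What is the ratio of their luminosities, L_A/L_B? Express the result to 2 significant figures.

ΔM = M_A − M_B = -3.1
L_A/L_B = 10^(−0.4 ΔM) = 10^1.240 = 17.38

L_A/L_B ≈ 17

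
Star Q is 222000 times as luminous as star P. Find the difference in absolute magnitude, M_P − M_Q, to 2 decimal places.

M_P − M_Q ≈ 13.37

Pogson: ΔM = −2.5 log₁₀(ratio) = −2.5 log₁₀(222000) = −2.5 × 5.3464 = -13.366
Star Q is brighter so has the smaller magnitude: M_P − M_Q is positive.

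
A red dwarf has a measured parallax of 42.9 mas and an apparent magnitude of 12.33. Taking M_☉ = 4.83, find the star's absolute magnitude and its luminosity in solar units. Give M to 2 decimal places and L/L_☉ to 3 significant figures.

d = 1/p = 1000/42.9 mas = 23.31 pc
M = m − 5 log₁₀ d + 5 = 12.33 − 5·1.3675 + 5 = 10.492
M − M_☉ = 10.492 − 4.83 = 5.662
L/L_☉ = 10^(−0.4 × 5.662) = 5.434×10^-3

M ≈ 10.49; L/L_☉ ≈ 5.43×10^-3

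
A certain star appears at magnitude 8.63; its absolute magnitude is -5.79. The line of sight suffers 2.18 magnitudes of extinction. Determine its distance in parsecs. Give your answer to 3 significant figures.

d ≈ 2810 pc

m − M = 5 log₁₀(d/10 pc) + A  ⇒  8.63 − (-5.79) − 2.18 = 5 log₁₀(d/10)
12.240 = 5 log₁₀(d/10)
log₁₀ d = (m − M − A)/5 + 1 = 3.4480
d = 10^3.4480 = 2805 pc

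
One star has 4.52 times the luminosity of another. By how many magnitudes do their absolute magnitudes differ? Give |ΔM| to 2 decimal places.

|ΔM| ≈ 1.64

Pogson: ΔM = −2.5 log₁₀(ratio) = −2.5 log₁₀(4.52) = −2.5 × 0.6551 = -1.638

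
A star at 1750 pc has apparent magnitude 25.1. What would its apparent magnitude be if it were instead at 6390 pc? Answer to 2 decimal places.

m ≈ 27.91

Flux ∝ 1/d², so Δm = 5 log₁₀(d₂/d₁) = 5 log₁₀(6390/1750) = 2.812
m₂ = m₁ + Δm = 25.1 + (2.812) = 27.912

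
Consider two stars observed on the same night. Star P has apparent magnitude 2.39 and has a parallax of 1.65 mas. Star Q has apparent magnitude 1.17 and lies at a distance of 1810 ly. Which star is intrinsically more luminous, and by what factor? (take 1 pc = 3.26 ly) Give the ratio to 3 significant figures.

Star Q is more luminous, by a factor of 2.58.

Star P: p = 1.65 mas = 1.65×10^-3″ → d = 1/p = 606.1 pc
Star P: M = m − 5 log₁₀ d + 5 = 2.39 − 5·2.7825 + 5 = -6.523
Star Q: d = 1810 ly / 3.26 = 555.2 pc
Star Q: M = m − 5 log₁₀ d + 5 = 1.17 − 5·2.7445 + 5 = -7.552
ΔM = M_P − M_Q = -6.523 − (-7.552) = 1.030; smaller M is more luminous → Star Q.
L ratio = 10^(0.4 |ΔM|) = 10^0.412 = 2.582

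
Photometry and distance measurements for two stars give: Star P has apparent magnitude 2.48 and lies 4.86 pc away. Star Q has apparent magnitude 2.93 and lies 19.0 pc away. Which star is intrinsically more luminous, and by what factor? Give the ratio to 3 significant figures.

Star P: M = m − 5 log₁₀ d + 5 = 2.48 − 5·0.6866 + 5 = 4.047
Star Q: M = m − 5 log₁₀ d + 5 = 2.93 − 5·1.2788 + 5 = 1.536
ΔM = M_P − M_Q = 4.047 − (1.536) = 2.511; smaller M is more luminous → Star Q.
L ratio = 10^(0.4 |ΔM|) = 10^1.004 = 10.10

Star Q is more luminous, by a factor of 10.1.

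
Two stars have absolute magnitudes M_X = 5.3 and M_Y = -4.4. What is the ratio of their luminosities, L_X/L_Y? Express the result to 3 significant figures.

ΔM = M_X − M_Y = 9.7
L_X/L_Y = 10^(−0.4 ΔM) = 10^-3.880 = 1.318×10^-4

L_X/L_Y ≈ 1.32×10^-4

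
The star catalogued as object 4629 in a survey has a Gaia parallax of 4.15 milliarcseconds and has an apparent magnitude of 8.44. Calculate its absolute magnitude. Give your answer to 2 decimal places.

p = 4.15 mas = 4.15×10^-3″ → d = 1/p = 241.0 pc
5 log₁₀(d/10 pc) = 5 log₁₀(241.0) − 5 = 6.910
M = m − 5 log₁₀(d/10) = 8.44 − 6.910 = 1.530

M ≈ 1.53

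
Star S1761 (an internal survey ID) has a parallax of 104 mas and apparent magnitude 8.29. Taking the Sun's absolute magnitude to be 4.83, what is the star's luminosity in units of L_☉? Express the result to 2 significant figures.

L/L_☉ ≈ 0.038

d = 1/p = 1000/104 mas = 9.615 pc
M = m − 5 log₁₀ d + 5 = 8.29 − 5·0.9830 + 5 = 8.375
M − M_☉ = 8.375 − 4.83 = 3.545
L/L_☉ = 10^(−0.4 × 3.545) = 0.03819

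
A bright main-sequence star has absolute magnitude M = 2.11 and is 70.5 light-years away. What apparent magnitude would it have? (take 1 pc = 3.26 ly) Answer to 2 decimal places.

d = 70.5 ly / 3.26 = 21.63 pc
m = M + 5 log₁₀ d − 5 = 2.11 + 5·1.3350 − 5 = 3.785

m ≈ 3.78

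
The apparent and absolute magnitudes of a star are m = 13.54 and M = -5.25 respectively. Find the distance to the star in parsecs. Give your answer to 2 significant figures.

d ≈ 57000 pc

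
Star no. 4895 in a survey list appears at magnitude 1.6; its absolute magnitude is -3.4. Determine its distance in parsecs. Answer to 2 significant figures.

d ≈ 100 pc

μ = m − M = 5.000
m − M = 5 log₁₀ d − 5
log₁₀ d = (m − M)/5 + 1 = 2.0000
d = 10^2.0000 = 100.0 pc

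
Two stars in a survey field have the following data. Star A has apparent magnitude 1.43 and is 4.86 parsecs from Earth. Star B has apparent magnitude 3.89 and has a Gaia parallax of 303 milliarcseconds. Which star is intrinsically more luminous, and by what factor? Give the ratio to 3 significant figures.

Star A: M = m − 5 log₁₀ d + 5 = 1.43 − 5·0.6866 + 5 = 2.997
Star B: p = 303 mas = 0.303″ → d = 1/p = 3.300 pc
Star B: M = m − 5 log₁₀ d + 5 = 3.89 − 5·0.5186 + 5 = 6.297
ΔM = M_A − M_B = 2.997 − (6.297) = -3.300; smaller M is more luminous → Star A.
L ratio = 10^(0.4 |ΔM|) = 10^1.320 = 20.90

Star A is more luminous, by a factor of 20.9.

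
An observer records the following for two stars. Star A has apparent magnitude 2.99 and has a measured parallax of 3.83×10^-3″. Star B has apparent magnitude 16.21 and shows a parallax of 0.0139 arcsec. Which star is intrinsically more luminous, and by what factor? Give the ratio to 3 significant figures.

Star A is more luminous, by a factor of 2.56×10^6.

Star A: d = 1/p = 1/3.83×10^-3″ = 261.1 pc
Star A: M = m − 5 log₁₀ d + 5 = 2.99 − 5·2.4168 + 5 = -4.094
Star B: d = 1/p = 1/0.0139″ = 71.94 pc
Star B: M = m − 5 log₁₀ d + 5 = 16.21 − 5·1.8570 + 5 = 11.925
ΔM = M_A − M_B = -4.094 − (11.925) = -16.019; smaller M is more luminous → Star A.
L ratio = 10^(0.4 |ΔM|) = 10^6.408 = 2.556×10^6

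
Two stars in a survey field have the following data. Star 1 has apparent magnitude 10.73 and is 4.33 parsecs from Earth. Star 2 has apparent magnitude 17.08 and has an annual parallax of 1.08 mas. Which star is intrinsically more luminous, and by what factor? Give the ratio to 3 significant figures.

Star 1: M = m − 5 log₁₀ d + 5 = 10.73 − 5·0.6365 + 5 = 12.548
Star 2: p = 1.08 mas = 1.08×10^-3″ → d = 1/p = 925.9 pc
Star 2: M = m − 5 log₁₀ d + 5 = 17.08 − 5·2.9666 + 5 = 7.247
ΔM = M_1 − M_2 = 12.548 − (7.247) = 5.300; smaller M is more luminous → Star 2.
L ratio = 10^(0.4 |ΔM|) = 10^2.120 = 131.9

Star 2 is more luminous, by a factor of 132.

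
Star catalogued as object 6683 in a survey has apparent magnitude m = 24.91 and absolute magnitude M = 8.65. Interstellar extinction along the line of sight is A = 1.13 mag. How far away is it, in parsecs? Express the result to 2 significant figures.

d ≈ 11000 pc

m − M = 5 log₁₀(d/10 pc) + A  ⇒  24.91 − (8.65) − 1.13 = 5 log₁₀(d/10)
15.130 = 5 log₁₀(d/10)
log₁₀ d = (m − M − A)/5 + 1 = 4.0260
d = 10^4.0260 = 10620 pc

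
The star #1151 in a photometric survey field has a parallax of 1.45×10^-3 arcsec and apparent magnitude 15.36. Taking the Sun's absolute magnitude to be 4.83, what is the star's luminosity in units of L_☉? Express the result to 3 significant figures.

L/L_☉ ≈ 0.292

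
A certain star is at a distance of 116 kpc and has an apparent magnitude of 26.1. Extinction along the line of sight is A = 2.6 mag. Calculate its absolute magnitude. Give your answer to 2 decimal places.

d = 116 kpc = 116000 pc
5 log₁₀(d/10 pc) = 5 log₁₀(116000) − 5 = 20.322
M = m − 5 log₁₀(d/10) − A = 26.1 − 20.322 − 2.6 = 3.178

M ≈ 3.18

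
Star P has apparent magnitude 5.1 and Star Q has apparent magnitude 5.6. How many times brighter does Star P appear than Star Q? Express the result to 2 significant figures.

Magnitude difference = -0.5
Flux ratio = 10^(−0.4 Δm) = 10^(−0.4 × -0.5) = 10^0.200 = 1.585

1.6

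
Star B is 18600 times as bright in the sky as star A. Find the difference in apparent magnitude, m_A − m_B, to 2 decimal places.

m_A − m_B ≈ 10.67

Pogson: Δm = −2.5 log₁₀(ratio) = −2.5 log₁₀(18600) = −2.5 × 4.2695 = -10.674
Star B is brighter so has the smaller magnitude: m_A − m_B is positive.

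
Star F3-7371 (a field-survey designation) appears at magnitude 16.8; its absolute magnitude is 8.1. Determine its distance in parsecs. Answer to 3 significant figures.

d ≈ 550 pc

μ = m − M = 8.700
m − M = 5 log₁₀ d − 5
log₁₀ d = (m − M)/5 + 1 = 2.7400
d = 10^2.7400 = 549.5 pc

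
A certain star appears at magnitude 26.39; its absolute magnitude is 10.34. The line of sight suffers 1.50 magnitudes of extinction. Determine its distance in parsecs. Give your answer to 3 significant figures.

m − M = 5 log₁₀(d/10 pc) + A  ⇒  26.39 − (10.34) − 1.50 = 5 log₁₀(d/10)
14.550 = 5 log₁₀(d/10)
log₁₀ d = (m − M − A)/5 + 1 = 3.9100
d = 10^3.9100 = 8128 pc

d ≈ 8130 pc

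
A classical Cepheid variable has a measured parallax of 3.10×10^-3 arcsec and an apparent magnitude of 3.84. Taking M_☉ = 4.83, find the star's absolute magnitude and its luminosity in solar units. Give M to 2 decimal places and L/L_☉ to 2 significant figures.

M ≈ -3.70; L/L_☉ ≈ 2600

d = 1/p = 1/3.10×10^-3″ = 322.6 pc
M = m − 5 log₁₀ d + 5 = 3.84 − 5·2.5086 + 5 = -3.703
M − M_☉ = -3.703 − 4.83 = -8.533
L/L_☉ = 10^(−0.4 × -8.533) = 2590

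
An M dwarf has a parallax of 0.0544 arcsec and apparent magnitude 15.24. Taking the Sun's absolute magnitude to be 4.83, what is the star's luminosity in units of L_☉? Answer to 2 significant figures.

L/L_☉ ≈ 2.3×10^-4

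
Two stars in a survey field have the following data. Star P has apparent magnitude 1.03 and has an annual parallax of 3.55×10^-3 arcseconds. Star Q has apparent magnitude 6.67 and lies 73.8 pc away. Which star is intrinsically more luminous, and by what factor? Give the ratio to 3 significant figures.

Star P: d = 1/p = 1/3.55×10^-3″ = 281.7 pc
Star P: M = m − 5 log₁₀ d + 5 = 1.03 − 5·2.4498 + 5 = -6.219
Star Q: M = m − 5 log₁₀ d + 5 = 6.67 − 5·1.8681 + 5 = 2.330
ΔM = M_P − M_Q = -6.219 − (2.330) = -8.549; smaller M is more luminous → Star P.
L ratio = 10^(0.4 |ΔM|) = 10^3.419 = 2627

Star P is more luminous, by a factor of 2630.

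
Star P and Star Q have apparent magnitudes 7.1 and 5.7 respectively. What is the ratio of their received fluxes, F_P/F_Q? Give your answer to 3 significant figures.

F_P/F_Q ≈ 0.275

Δm = 7.1 − (5.7) = 1.4
Flux ratio = 10^(−0.4 Δm) = 10^(−0.4 × 1.4) = 10^-0.560 = 0.2754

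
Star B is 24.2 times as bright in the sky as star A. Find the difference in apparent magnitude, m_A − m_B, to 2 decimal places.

m_A − m_B ≈ 3.46

Pogson: Δm = −2.5 log₁₀(ratio) = −2.5 log₁₀(24.2) = −2.5 × 1.3838 = -3.460
Star B is brighter so has the smaller magnitude: m_A − m_B is positive.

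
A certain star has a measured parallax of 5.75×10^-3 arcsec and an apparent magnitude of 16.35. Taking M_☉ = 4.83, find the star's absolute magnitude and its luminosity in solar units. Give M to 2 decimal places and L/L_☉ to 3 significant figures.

d = 1/p = 1/5.75×10^-3″ = 173.9 pc
M = m − 5 log₁₀ d + 5 = 16.35 − 5·2.2403 + 5 = 10.148
M − M_☉ = 10.148 − 4.83 = 5.318
L/L_☉ = 10^(−0.4 × 5.318) = 7.459×10^-3

M ≈ 10.15; L/L_☉ ≈ 7.46×10^-3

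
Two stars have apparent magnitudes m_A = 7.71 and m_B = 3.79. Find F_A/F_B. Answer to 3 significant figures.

Magnitude difference = 3.92
Flux ratio = 10^(−0.4 Δm) = 10^(−0.4 × 3.92) = 10^-1.568 = 0.02704

F_A/F_B ≈ 0.0270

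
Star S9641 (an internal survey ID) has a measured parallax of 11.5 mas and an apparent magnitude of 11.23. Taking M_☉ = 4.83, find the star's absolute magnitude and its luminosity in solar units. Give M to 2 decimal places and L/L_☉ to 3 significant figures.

d = 1/p = 1000/11.5 mas = 86.96 pc
M = m − 5 log₁₀ d + 5 = 11.23 − 5·1.9393 + 5 = 6.533
M − M_☉ = 6.533 − 4.83 = 1.703
L/L_☉ = 10^(−0.4 × 1.703) = 0.2083

M ≈ 6.53; L/L_☉ ≈ 0.208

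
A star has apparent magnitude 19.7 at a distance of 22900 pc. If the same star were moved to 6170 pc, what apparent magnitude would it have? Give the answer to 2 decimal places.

Flux ∝ 1/d², so Δm = 5 log₁₀(d₂/d₁) = 5 log₁₀(6170/22900) = -2.848
m₂ = m₁ + Δm = 19.7 + (-2.848) = 16.852

m ≈ 16.85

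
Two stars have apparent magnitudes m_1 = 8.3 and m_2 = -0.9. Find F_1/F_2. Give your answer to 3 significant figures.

F_1/F_2 ≈ 2.09×10^-4

Magnitude difference = 9.2
Flux ratio = 10^(−0.4 Δm) = 10^(−0.4 × 9.2) = 10^-3.680 = 2.089×10^-4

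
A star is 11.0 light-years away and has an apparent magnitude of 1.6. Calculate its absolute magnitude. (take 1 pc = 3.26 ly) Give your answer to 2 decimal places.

d = 11.0 ly / 3.26 = 3.374 pc
5 log₁₀(d/10 pc) = 5 log₁₀(3.374) − 5 = -2.359
M = m − 5 log₁₀(d/10) = 1.6 + 2.359 = 3.959

M ≈ 3.96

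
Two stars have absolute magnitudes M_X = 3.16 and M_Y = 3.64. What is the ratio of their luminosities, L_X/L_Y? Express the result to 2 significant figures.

ΔM = M_X − M_Y = -0.48
L_X/L_Y = 10^(−0.4 ΔM) = 10^0.192 = 1.556

L_X/L_Y ≈ 1.6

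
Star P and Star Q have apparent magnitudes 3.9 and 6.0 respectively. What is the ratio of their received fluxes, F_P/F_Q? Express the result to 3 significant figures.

F_P/F_Q ≈ 6.92

Δm = 3.9 − (6.0) = -2.1
Flux ratio = 10^(−0.4 Δm) = 10^(−0.4 × -2.1) = 10^0.840 = 6.918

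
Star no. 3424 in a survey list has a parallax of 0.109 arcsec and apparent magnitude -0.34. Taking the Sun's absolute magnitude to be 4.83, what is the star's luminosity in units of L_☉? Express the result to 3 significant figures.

L/L_☉ ≈ 98.4

d = 1/p = 1/0.109″ = 9.174 pc
M = m − 5 log₁₀ d + 5 = -0.34 − 5·0.9626 + 5 = -0.153
M − M_☉ = -0.153 − 4.83 = -4.983
L/L_☉ = 10^(−0.4 × -4.983) = 98.43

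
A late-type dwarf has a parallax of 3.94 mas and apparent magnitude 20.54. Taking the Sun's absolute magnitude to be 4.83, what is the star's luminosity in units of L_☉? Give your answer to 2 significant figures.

d = 1/p = 1000/3.94 mas = 253.8 pc
M = m − 5 log₁₀ d + 5 = 20.54 − 5·2.4045 + 5 = 13.517
M − M_☉ = 13.517 − 4.83 = 8.687
L/L_☉ = 10^(−0.4 × 8.687) = 3.350×10^-4

L/L_☉ ≈ 3.3×10^-4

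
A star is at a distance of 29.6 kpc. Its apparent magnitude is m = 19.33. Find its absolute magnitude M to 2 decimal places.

d = 29.6 kpc = 29600 pc
5 log₁₀(d/10 pc) = 5 log₁₀(29600) − 5 = 17.356
M = m − 5 log₁₀(d/10) = 19.33 − 17.356 = 1.974

M ≈ 1.97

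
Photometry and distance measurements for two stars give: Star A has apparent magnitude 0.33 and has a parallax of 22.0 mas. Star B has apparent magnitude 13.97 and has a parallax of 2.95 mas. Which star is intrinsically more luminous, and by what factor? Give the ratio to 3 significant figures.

Star A is more luminous, by a factor of 5140.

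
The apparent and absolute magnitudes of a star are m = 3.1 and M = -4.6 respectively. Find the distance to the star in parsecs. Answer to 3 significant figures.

d ≈ 347 pc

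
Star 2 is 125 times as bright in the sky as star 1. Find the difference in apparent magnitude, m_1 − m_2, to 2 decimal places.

Pogson: Δm = −2.5 log₁₀(ratio) = −2.5 log₁₀(125) = −2.5 × 2.0969 = -5.242
Star 2 is brighter so has the smaller magnitude: m_1 − m_2 is positive.

m_1 − m_2 ≈ 5.24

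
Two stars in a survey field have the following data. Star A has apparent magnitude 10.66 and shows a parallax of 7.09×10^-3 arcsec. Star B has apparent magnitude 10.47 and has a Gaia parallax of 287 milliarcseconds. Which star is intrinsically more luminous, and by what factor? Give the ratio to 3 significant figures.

Star A: d = 1/p = 1/7.09×10^-3″ = 141.0 pc
Star A: M = m − 5 log₁₀ d + 5 = 10.66 − 5·2.1494 + 5 = 4.913
Star B: p = 287 mas = 0.287″ → d = 1/p = 3.484 pc
Star B: M = m − 5 log₁₀ d + 5 = 10.47 − 5·0.5421 + 5 = 12.759
ΔM = M_A − M_B = 4.913 − (12.759) = -7.846; smaller M is more luminous → Star A.
L ratio = 10^(0.4 |ΔM|) = 10^3.138 = 1376

Star A is more luminous, by a factor of 1380.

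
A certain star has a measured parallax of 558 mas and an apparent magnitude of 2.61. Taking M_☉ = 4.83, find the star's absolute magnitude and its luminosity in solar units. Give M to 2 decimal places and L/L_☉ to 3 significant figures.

M ≈ 6.34; L/L_☉ ≈ 0.248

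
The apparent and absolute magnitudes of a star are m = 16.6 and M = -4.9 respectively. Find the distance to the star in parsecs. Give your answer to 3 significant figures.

d ≈ 200000 pc

Distance modulus: m − M = 16.6 − (-4.9) = 21.500
m − M = 5 log₁₀ d − 5
log₁₀ d = (m − M)/5 + 1 = 5.3000
d = 10^5.3000 = 199500 pc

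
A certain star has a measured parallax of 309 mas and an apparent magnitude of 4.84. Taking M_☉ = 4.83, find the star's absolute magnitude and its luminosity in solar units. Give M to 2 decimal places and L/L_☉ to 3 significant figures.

M ≈ 7.29; L/L_☉ ≈ 0.104

d = 1/p = 1000/309 mas = 3.236 pc
M = m − 5 log₁₀ d + 5 = 4.84 − 5·0.5100 + 5 = 7.290
M − M_☉ = 7.290 − 4.83 = 2.460
L/L_☉ = 10^(−0.4 × 2.460) = 0.1038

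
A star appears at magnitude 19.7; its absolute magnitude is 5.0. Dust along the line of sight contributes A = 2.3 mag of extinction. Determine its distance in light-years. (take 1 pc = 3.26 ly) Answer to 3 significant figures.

m − M = 5 log₁₀(d/10 pc) + A  ⇒  19.7 − (5.0) − 2.3 = 5 log₁₀(d/10)
12.400 = 5 log₁₀(d/10)
log₁₀ d = (m − M − A)/5 + 1 = 3.4800
d = 10^3.4800 = 3020 pc
= 9845 ly

d ≈ 9850 ly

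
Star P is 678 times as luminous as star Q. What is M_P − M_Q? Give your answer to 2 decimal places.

M_P − M_Q ≈ -7.08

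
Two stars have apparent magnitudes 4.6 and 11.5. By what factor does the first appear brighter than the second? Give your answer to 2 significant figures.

580

Δm = 4.6 − (11.5) = -6.9
Flux ratio = 10^(−0.4 Δm) = 10^(−0.4 × -6.9) = 10^2.760 = 575.4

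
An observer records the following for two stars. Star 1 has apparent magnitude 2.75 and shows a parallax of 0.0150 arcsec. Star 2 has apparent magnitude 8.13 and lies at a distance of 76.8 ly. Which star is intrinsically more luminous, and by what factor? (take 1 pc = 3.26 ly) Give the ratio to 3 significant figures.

Star 1 is more luminous, by a factor of 1140.

Star 1: d = 1/p = 1/0.0150″ = 66.67 pc
Star 1: M = m − 5 log₁₀ d + 5 = 2.75 − 5·1.8239 + 5 = -1.370
Star 2: d = 76.8 ly / 3.26 = 23.56 pc
Star 2: M = m − 5 log₁₀ d + 5 = 8.13 − 5·1.3721 + 5 = 6.269
ΔM = M_1 − M_2 = -1.370 − (6.269) = -7.639; smaller M is more luminous → Star 1.
L ratio = 10^(0.4 |ΔM|) = 10^3.056 = 1136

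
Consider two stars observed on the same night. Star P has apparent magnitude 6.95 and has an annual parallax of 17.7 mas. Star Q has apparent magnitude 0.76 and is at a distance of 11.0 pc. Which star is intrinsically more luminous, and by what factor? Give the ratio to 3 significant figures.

Star P: p = 17.7 mas = 0.0177″ → d = 1/p = 56.50 pc
Star P: M = m − 5 log₁₀ d + 5 = 6.95 − 5·1.7520 + 5 = 3.190
Star Q: M = m − 5 log₁₀ d + 5 = 0.76 − 5·1.0414 + 5 = 0.553
ΔM = M_P − M_Q = 3.190 − (0.553) = 2.637; smaller M is more luminous → Star Q.
L ratio = 10^(0.4 |ΔM|) = 10^1.055 = 11.34

Star Q is more luminous, by a factor of 11.3.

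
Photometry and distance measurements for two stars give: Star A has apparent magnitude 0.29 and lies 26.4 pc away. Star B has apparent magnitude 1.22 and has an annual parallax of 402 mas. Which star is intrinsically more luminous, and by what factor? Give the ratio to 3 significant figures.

Star A: M = m − 5 log₁₀ d + 5 = 0.29 − 5·1.4216 + 5 = -1.818
Star B: p = 402 mas = 0.402″ → d = 1/p = 2.488 pc
Star B: M = m − 5 log₁₀ d + 5 = 1.22 − 5·0.3958 + 5 = 4.241
ΔM = M_A − M_B = -1.818 − (4.241) = -6.059; smaller M is more luminous → Star A.
L ratio = 10^(0.4 |ΔM|) = 10^2.424 = 265.3

Star A is more luminous, by a factor of 265.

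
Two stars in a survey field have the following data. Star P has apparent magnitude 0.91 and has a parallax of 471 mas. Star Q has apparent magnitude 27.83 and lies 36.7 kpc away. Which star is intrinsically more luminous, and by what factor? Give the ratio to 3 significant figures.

Star P: p = 471 mas = 0.471″ → d = 1/p = 2.123 pc
Star P: M = m − 5 log₁₀ d + 5 = 0.91 − 5·0.3270 + 5 = 4.275
Star Q: d = 36.7 kpc = 36700 pc
Star Q: M = m − 5 log₁₀ d + 5 = 27.83 − 5·4.5647 + 5 = 10.007
ΔM = M_P − M_Q = 4.275 − (10.007) = -5.732; smaller M is more luminous → Star P.
L ratio = 10^(0.4 |ΔM|) = 10^2.293 = 196.2

Star P is more luminous, by a factor of 196.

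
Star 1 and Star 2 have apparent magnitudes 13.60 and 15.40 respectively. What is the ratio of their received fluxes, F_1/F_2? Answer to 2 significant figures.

Δm = 13.60 − (15.40) = -1.80
Flux ratio = 10^(−0.4 Δm) = 10^(−0.4 × -1.80) = 10^0.720 = 5.248

F_1/F_2 ≈ 5.2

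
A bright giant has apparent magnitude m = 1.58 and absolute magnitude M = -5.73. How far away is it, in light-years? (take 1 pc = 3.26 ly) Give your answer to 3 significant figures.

Distance modulus: m − M = 1.58 − (-5.73) = 7.310
m − M = 5 log₁₀ d − 5
log₁₀ d = (m − M)/5 + 1 = 2.4620
d = 10^2.4620 = 289.7 pc
= 944.5 ly

d ≈ 945 ly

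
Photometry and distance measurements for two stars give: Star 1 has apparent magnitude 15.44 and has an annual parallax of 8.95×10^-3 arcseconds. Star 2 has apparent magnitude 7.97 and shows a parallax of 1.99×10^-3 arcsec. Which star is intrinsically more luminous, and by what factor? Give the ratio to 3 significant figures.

Star 2 is more luminous, by a factor of 19700.

Star 1: d = 1/p = 1/8.95×10^-3″ = 111.7 pc
Star 1: M = m − 5 log₁₀ d + 5 = 15.44 − 5·2.0482 + 5 = 10.199
Star 2: d = 1/p = 1/1.99×10^-3″ = 502.5 pc
Star 2: M = m − 5 log₁₀ d + 5 = 7.97 − 5·2.7011 + 5 = -0.536
ΔM = M_1 − M_2 = 10.199 − (-0.536) = 10.735; smaller M is more luminous → Star 2.
L ratio = 10^(0.4 |ΔM|) = 10^4.294 = 19680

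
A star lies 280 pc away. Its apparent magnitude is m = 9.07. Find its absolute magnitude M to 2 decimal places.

M ≈ 1.83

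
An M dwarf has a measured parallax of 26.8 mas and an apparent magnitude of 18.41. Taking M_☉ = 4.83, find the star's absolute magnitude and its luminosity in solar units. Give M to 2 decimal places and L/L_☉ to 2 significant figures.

d = 1/p = 1000/26.8 mas = 37.31 pc
M = m − 5 log₁₀ d + 5 = 18.41 − 5·1.5719 + 5 = 15.551
M − M_☉ = 15.551 − 4.83 = 10.721
L/L_☉ = 10^(−0.4 × 10.721) = 5.149×10^-5

M ≈ 15.55; L/L_☉ ≈ 5.1×10^-5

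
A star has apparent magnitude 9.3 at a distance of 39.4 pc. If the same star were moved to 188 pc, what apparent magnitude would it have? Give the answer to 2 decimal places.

m ≈ 12.69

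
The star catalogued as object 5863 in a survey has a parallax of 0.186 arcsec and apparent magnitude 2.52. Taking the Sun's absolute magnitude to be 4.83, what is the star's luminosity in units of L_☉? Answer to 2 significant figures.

L/L_☉ ≈ 2.4

d = 1/p = 1/0.186″ = 5.376 pc
M = m − 5 log₁₀ d + 5 = 2.52 − 5·0.7305 + 5 = 3.868
M − M_☉ = 3.868 − 4.83 = -0.962
L/L_☉ = 10^(−0.4 × -0.962) = 2.426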